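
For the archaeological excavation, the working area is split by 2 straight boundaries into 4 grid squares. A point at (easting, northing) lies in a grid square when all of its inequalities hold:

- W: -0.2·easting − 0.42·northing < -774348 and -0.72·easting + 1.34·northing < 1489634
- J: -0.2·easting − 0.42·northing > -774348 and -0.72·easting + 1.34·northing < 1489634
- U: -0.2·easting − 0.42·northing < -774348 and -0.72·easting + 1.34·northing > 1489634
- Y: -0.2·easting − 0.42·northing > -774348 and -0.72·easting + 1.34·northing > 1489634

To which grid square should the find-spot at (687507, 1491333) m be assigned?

-0.2·687507 − 0.42·1491333 = -763861.260, which is > -774348
-0.72·687507 + 1.34·1491333 = 1503381.180, which is > 1489634
This sign pattern matches Y.

Y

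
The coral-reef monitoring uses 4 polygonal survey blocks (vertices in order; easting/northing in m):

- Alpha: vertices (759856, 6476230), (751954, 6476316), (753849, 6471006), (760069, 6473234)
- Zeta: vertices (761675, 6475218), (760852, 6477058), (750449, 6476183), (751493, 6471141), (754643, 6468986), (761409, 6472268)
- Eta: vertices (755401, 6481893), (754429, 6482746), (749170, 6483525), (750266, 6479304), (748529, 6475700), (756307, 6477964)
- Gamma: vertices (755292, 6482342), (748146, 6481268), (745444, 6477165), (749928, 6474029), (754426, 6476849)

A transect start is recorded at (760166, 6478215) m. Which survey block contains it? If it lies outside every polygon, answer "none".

none

Cast a ray rightward from (760166, 6478215). For each polygon, the edges (by vertex number in listed order) whose endpoints lie on opposite sides of northing = 6478215, where each meets that height, and whether that is right or left of the point:
Alpha: no edge straddles that height → 0 crossings.
Zeta: no edge straddles that height → 0 crossings.
Eta: 4–5 at easting≈749741.1 (left), 6–1 at easting≈756249.1 (left) → 0 crossings.
Gamma: 2–3 at easting≈746135.5 (left), 5–1 at easting≈754641.4 (left) → 0 crossings.
All counts are even, so the point lies outside every listed polygon.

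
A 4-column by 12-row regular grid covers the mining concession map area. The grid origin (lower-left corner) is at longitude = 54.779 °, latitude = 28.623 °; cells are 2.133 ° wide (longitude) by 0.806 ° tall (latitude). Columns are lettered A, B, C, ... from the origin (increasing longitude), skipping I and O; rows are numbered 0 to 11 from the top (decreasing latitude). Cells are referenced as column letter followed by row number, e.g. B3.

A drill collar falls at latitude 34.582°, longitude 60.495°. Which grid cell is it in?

Column index: ⌊(60.495 − 54.779) / 2.133⌋ = ⌊2.680⌋ = 2 → column C
Row offset from origin: ⌊(34.582 − 28.623) / 0.806⌋ = ⌊7.393⌋ = 7 → row 4 (counted from top)

C4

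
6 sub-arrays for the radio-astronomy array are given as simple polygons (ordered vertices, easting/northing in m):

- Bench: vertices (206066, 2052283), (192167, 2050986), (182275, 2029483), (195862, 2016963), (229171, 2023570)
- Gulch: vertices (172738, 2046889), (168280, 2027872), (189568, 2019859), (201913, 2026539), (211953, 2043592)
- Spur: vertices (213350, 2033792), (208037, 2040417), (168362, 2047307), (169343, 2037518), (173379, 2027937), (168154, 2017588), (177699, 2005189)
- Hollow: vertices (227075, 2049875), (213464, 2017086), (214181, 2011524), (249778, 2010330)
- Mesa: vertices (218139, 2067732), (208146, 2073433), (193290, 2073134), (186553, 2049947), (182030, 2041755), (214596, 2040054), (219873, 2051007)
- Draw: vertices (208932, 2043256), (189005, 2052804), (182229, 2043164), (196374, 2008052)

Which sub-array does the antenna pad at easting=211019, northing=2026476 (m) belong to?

Cast a ray rightward from (211019, 2026476). For each polygon, the edges (by vertex number in listed order) whose endpoints lie on opposite sides of northing = 2026476, where each meets that height, and whether that is right or left of the point:
Bench: 3–4 at easting≈185538.3 (left), 5–1 at easting≈226832.6 (right) → 1 crossing.
Gulch: 2–3 at easting≈171988.7 (left), 3–4 at easting≈201796.6 (left) → 0 crossings.
Spur: 5–6 at easting≈172641.4 (left), 7–1 at easting≈204231.3 (left) → 0 crossings.
Hollow: 1–2 at easting≈217361.9 (right), 4–1 at easting≈240508.5 (right) → 2 crossings.
Mesa: no edge straddles that height → 0 crossings.
Draw: 3–4 at easting≈188951.8 (left), 4–1 at easting≈202946.2 (left) → 0 crossings.
Only Bench has an odd count, so the point is inside Bench.

Bench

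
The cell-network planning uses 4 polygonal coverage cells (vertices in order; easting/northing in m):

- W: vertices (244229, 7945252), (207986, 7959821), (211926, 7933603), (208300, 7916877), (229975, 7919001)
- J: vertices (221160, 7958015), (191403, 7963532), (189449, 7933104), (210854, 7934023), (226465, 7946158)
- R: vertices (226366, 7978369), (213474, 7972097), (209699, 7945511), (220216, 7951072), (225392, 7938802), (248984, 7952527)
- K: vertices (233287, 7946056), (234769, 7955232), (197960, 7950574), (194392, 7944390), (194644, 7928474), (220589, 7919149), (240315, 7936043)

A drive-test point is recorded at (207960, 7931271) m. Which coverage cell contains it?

Cast a ray rightward from (207960, 7931271). For each polygon, the edges (by vertex number in listed order) whose endpoints lie on opposite sides of northing = 7931271, where each meets that height, and whether that is right or left of the point:
W: 3–4 at easting≈211420.4 (right), 5–1 at easting≈236637.5 (right) → 2 crossings.
J: no edge straddles that height → 0 crossings.
R: no edge straddles that height → 0 crossings.
K: 4–5 at easting≈194599.7 (left), 6–7 at easting≈234743.1 (right) → 1 crossing.
Only K has an odd count, so the point is inside K.

K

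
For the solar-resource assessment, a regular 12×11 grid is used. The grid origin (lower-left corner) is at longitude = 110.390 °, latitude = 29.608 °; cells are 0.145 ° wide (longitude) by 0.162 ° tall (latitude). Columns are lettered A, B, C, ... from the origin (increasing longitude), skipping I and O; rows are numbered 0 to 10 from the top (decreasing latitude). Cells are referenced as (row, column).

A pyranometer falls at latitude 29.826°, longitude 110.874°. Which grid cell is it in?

Column index: ⌊(110.874 − 110.390) / 0.145⌋ = ⌊3.338⌋ = 3 → column D
Row offset from origin: ⌊(29.826 − 29.608) / 0.162⌋ = ⌊1.346⌋ = 1 → row 9 (counted from top)

(9, D)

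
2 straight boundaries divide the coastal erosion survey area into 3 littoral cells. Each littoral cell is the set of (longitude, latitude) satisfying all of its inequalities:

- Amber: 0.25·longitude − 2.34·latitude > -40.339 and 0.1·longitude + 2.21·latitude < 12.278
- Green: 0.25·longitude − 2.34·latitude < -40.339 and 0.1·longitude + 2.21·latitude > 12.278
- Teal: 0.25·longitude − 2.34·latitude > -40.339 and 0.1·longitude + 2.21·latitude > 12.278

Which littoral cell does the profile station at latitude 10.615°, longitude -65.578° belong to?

0.25·-65.578 − 2.34·10.615 = -41.234, which is < -40.339
0.1·-65.578 + 2.21·10.615 = 16.901, which is > 12.278
This sign pattern matches Green.

Green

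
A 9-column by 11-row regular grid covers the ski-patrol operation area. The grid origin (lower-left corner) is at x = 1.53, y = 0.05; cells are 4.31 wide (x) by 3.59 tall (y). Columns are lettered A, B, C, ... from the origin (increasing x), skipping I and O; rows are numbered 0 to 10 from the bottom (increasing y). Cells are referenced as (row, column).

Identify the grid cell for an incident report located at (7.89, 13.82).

(3, B)

Column index: ⌊(7.89 − 1.53) / 4.31⌋ = ⌊1.476⌋ = 1 → column B
Row offset from origin: ⌊(13.82 − 0.05) / 3.59⌋ = ⌊3.836⌋ = 3 → row 3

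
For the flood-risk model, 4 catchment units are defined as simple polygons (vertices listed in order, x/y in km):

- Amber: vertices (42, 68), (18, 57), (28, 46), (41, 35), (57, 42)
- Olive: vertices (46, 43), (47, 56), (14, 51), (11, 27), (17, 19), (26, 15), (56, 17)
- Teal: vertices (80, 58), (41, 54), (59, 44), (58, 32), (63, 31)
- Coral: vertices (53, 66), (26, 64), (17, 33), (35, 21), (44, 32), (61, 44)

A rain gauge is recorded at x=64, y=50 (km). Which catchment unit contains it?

Teal

Cast a ray rightward from (64, 50). For each polygon, the edges (by vertex number in listed order) whose endpoints lie on opposite sides of y = 50, where each meets that height, and whether that is right or left of the point:
Amber: 2–3 at x≈24.4 (left), 5–1 at x≈52.4 (left) → 0 crossings.
Olive: 1–2 at x≈46.5 (left), 3–4 at x≈13.9 (left) → 0 crossings.
Teal: 2–3 at x≈48.2 (left), 5–1 at x≈75.0 (right) → 1 crossing.
Coral: 2–3 at x≈21.9 (left), 6–1 at x≈58.8 (left) → 0 crossings.
Only Teal has an odd count, so the point is inside Teal.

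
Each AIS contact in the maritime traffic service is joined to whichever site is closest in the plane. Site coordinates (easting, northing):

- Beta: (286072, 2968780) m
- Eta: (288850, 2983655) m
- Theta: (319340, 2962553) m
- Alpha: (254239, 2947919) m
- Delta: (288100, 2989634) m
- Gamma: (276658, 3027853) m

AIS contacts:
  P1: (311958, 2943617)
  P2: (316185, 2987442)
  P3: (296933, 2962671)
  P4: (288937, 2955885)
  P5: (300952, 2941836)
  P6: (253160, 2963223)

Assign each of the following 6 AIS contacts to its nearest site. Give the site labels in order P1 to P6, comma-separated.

Theta, Theta, Beta, Beta, Theta, Alpha

P1 → Theta (d²=413066020.00)
P2 → Theta (d²=629416346.00)
P3 → Beta (d²=155281202.00)
P4 → Beta (d²=174489250.00)
P5 → Theta (d²=767312633.00)
P6 → Alpha (d²=235376657.00)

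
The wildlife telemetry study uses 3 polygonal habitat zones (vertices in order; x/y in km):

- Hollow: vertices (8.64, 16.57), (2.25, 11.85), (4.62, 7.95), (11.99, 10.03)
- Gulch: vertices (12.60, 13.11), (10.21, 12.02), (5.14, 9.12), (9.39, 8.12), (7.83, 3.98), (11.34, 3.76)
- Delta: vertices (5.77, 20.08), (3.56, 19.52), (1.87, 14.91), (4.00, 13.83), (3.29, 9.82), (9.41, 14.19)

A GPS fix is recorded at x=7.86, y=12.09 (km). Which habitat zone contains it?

Hollow

Cast a ray rightward from (7.86, 12.09). For each polygon, the edges (by vertex number in listed order) whose endpoints lie on opposite sides of y = 12.09, where each meets that height, and whether that is right or left of the point:
Hollow: 1–2 at x≈2.575 (left), 4–1 at x≈10.935 (right) → 1 crossing.
Gulch: 1–2 at x≈10.363 (right), 6–1 at x≈12.463 (right) → 2 crossings.
Delta: 4–5 at x≈3.692 (left), 5–6 at x≈6.469 (left) → 0 crossings.
Only Hollow has an odd count, so the point is inside Hollow.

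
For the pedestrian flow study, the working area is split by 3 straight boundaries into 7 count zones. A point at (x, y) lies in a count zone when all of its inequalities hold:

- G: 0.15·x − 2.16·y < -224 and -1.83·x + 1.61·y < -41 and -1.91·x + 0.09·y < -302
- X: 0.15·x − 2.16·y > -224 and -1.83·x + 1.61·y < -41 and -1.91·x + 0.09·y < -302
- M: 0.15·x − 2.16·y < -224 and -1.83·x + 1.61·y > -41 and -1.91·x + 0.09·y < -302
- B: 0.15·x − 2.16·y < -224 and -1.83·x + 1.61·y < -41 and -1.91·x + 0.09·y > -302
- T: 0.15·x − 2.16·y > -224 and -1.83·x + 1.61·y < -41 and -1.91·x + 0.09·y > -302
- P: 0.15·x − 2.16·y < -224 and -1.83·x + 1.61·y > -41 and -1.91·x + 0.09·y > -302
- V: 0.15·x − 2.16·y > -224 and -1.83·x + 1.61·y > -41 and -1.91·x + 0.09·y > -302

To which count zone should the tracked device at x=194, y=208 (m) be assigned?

M

0.15·194 − 2.16·208 = -420.180, which is < -224
-1.83·194 + 1.61·208 = -20.140, which is > -41
-1.91·194 + 0.09·208 = -351.820, which is < -302
This sign pattern matches M.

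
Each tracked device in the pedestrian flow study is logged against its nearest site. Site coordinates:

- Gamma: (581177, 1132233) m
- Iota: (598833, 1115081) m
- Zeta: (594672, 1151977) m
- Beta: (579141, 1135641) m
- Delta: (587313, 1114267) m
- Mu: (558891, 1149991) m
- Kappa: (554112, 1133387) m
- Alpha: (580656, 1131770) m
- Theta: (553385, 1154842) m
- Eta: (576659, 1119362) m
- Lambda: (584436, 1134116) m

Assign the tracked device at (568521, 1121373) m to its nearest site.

Squared distances to each site:
Gamma: 278113936.000; Iota: 958406608.000; Zeta: 1620479617.000; Beta: 316360224.000; Delta: 403634500.000; Mu: 911726824.000; Kappa: 351955477.000; Alpha: 255355834.000; Theta: 1349272457.000; Eta: 70271165.000; Lambda: 415671274.000.
Minimum at Eta.

Eta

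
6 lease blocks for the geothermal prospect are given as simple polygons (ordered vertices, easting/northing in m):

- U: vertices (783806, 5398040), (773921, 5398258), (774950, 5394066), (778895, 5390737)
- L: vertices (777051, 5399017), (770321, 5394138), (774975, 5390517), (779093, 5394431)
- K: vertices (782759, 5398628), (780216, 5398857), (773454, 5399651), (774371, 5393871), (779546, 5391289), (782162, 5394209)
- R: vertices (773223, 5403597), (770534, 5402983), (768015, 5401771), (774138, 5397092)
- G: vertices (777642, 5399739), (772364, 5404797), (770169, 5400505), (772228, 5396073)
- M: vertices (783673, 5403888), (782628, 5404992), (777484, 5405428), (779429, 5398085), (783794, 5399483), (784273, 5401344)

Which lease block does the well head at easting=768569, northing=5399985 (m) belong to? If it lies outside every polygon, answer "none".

Cast a ray rightward from (768569, 5399985). For each polygon, the edges (by vertex number in listed order) whose endpoints lie on opposite sides of northing = 5399985, where each meets that height, and whether that is right or left of the point:
U: no edge straddles that height → 0 crossings.
L: no edge straddles that height → 0 crossings.
K: no edge straddles that height → 0 crossings.
R: 3–4 at easting≈770352.2 (right), 4–1 at easting≈773731.1 (right) → 2 crossings.
G: 1–2 at easting≈777385.3 (right), 3–4 at easting≈770410.6 (right) → 2 crossings.
M: 3–4 at easting≈778925.7 (right), 5–6 at easting≈783923.2 (right) → 2 crossings.
All counts are even, so the point lies outside every listed polygon.

none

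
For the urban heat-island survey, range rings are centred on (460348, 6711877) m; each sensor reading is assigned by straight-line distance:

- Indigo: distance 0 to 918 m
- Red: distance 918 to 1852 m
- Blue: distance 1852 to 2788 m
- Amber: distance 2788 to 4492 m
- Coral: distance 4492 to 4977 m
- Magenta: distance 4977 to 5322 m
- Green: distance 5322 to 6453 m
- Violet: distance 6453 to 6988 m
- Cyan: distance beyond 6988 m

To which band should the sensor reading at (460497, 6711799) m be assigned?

Distance = √((460497−460348)² + (6711799−6711877)²) = √(22201.000 + 6084.000) = 168.181 m.
0 ≤ 168.181 < 918 → Indigo.

Indigo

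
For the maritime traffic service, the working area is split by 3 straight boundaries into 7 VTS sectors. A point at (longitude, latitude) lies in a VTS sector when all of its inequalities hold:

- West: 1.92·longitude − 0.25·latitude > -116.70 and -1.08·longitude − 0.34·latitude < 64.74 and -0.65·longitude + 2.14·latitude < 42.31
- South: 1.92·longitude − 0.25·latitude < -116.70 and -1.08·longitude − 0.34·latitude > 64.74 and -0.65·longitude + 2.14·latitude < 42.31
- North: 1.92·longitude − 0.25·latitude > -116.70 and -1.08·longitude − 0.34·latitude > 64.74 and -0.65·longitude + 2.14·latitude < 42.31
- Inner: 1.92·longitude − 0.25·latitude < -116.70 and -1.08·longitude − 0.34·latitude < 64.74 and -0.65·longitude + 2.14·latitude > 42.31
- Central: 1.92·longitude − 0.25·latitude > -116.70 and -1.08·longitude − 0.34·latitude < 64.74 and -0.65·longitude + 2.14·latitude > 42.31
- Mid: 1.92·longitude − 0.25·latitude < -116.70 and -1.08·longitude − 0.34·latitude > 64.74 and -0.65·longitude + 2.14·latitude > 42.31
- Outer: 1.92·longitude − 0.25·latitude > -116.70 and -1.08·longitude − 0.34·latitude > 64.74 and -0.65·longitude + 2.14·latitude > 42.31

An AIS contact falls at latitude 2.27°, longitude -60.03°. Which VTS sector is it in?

Central

1.92·-60.03 − 0.25·2.27 = -115.825, which is > -116.70
-1.08·-60.03 − 0.34·2.27 = 64.061, which is < 64.74
-0.65·-60.03 + 2.14·2.27 = 43.877, which is > 42.31
This sign pattern matches Central.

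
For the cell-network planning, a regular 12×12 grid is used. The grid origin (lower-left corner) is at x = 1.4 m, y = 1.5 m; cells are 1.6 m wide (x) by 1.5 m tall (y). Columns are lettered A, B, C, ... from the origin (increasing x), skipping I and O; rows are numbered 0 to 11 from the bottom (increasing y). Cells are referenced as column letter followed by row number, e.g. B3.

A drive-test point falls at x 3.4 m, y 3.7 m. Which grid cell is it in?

B1

Column index: ⌊(3.4 − 1.4) / 1.6⌋ = ⌊1.250⌋ = 1 → column B
Row offset from origin: ⌊(3.7 − 1.5) / 1.5⌋ = ⌊1.467⌋ = 1 → row 1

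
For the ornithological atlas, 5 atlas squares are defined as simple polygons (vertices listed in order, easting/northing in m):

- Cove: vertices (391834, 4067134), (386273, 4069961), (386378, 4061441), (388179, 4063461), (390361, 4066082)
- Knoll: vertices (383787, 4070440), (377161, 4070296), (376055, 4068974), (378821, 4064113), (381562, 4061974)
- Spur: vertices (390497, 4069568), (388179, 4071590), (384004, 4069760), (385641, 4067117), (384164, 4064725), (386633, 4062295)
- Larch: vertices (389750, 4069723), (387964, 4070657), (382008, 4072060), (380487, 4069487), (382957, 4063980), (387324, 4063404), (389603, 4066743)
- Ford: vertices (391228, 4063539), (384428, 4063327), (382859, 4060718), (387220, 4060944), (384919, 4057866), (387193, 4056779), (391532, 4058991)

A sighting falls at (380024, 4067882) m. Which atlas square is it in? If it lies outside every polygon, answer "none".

Cast a ray rightward from (380024, 4067882). For each polygon, the edges (by vertex number in listed order) whose endpoints lie on opposite sides of northing = 4067882, where each meets that height, and whether that is right or left of the point:
Cove: 1–2 at easting≈390362.6 (right), 2–3 at easting≈386298.6 (right) → 2 crossings.
Knoll: 3–4 at easting≈376676.4 (left), 5–1 at easting≈383114.7 (right) → 1 crossing.
Spur: 3–4 at easting≈385167.2 (right), 6–1 at easting≈389601.3 (right) → 2 crossings.
Larch: 4–5 at easting≈381206.9 (right), 7–1 at easting≈389659.2 (right) → 2 crossings.
Ford: no edge straddles that height → 0 crossings.
Only Knoll has an odd count, so the point is inside Knoll.

Knoll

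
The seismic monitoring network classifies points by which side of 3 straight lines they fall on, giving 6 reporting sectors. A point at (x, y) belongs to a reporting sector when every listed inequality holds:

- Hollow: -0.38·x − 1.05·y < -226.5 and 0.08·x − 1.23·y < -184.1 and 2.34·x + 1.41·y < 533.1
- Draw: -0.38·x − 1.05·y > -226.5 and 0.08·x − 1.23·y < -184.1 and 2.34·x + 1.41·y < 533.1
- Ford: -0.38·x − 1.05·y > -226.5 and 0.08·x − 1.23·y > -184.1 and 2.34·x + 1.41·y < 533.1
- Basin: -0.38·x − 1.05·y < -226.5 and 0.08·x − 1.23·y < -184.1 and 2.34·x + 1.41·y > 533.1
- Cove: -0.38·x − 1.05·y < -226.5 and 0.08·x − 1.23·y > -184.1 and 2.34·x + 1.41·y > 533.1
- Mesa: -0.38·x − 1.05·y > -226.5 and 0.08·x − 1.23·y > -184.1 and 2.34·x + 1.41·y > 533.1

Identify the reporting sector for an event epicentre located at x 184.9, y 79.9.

-0.38·184.9 − 1.05·79.9 = -154.157, which is > -226.5
0.08·184.9 − 1.23·79.9 = -83.485, which is > -184.1
2.34·184.9 + 1.41·79.9 = 545.325, which is > 533.1
This sign pattern matches Mesa.

Mesa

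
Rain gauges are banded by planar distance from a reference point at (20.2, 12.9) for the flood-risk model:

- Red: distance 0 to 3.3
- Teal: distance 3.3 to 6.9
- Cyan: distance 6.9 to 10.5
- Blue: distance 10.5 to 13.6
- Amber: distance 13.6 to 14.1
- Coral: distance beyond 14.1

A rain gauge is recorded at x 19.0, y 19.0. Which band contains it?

Teal

Distance = √((19.0−20.2)² + (19.0−12.9)²) = √(1.440 + 37.210) = 6.217.
3.3 ≤ 6.217 < 6.9 → Teal.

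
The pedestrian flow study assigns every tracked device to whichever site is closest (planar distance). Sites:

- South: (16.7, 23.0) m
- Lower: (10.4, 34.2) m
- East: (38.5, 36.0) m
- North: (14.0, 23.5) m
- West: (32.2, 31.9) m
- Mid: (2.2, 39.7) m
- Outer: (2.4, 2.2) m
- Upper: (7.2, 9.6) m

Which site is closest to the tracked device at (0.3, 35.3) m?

Squared distances to each site:
South: 420.250; Lower: 103.220; East: 1459.730; North: 326.930; West: 1029.170; Mid: 22.970; Outer: 1100.020; Upper: 708.100.
Minimum at Mid.

Mid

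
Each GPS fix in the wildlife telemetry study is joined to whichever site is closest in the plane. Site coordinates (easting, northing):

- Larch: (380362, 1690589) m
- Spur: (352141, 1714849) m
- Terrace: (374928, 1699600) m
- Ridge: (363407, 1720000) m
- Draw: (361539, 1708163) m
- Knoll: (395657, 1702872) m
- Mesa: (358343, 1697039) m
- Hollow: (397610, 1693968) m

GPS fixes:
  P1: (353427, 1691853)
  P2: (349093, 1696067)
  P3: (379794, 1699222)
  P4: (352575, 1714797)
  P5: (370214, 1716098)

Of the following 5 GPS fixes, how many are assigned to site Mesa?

2

P1 → Mesa
P2 → Mesa
P3 → Terrace
P4 → Spur
P5 → Ridge
2 of the 5 go to Mesa.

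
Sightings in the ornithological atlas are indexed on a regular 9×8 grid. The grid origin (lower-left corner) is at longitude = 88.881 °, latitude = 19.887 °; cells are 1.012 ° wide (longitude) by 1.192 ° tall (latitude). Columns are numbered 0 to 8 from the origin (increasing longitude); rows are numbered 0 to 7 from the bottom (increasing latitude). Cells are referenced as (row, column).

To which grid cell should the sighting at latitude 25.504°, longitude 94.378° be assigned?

Column index: ⌊(94.378 − 88.881) / 1.012⌋ = ⌊5.432⌋ = 5
Row offset from origin: ⌊(25.504 − 19.887) / 1.192⌋ = ⌊4.712⌋ = 4 → row 4

(4, 5)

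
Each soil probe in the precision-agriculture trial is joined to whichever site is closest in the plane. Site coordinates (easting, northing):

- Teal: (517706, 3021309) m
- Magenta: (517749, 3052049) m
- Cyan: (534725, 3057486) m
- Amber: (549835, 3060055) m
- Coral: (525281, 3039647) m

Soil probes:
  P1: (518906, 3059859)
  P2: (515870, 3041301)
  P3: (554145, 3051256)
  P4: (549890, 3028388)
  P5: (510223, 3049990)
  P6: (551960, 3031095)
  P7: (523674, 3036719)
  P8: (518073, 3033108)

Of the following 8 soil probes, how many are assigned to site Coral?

P1 → Magenta
P2 → Coral
P3 → Amber
P4 → Coral
P5 → Magenta
P6 → Coral
P7 → Coral
P8 → Coral
5 of the 8 go to Coral.

5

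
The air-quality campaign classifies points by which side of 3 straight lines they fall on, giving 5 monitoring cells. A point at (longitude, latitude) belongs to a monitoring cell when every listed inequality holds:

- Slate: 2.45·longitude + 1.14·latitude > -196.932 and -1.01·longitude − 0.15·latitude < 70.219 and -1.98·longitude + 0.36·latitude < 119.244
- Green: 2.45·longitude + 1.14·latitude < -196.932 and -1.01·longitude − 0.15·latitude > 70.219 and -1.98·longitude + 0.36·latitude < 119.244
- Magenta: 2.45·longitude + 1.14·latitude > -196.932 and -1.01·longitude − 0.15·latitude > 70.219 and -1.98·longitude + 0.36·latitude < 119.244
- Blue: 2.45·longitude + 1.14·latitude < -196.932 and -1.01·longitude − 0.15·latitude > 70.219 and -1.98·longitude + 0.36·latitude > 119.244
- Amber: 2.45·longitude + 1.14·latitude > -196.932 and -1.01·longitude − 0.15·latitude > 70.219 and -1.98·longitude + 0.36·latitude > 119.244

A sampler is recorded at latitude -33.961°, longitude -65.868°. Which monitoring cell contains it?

Green

2.45·-65.868 + 1.14·-33.961 = -200.092, which is < -196.932
-1.01·-65.868 − 0.15·-33.961 = 71.621, which is > 70.219
-1.98·-65.868 + 0.36·-33.961 = 118.193, which is < 119.244
This sign pattern matches Green.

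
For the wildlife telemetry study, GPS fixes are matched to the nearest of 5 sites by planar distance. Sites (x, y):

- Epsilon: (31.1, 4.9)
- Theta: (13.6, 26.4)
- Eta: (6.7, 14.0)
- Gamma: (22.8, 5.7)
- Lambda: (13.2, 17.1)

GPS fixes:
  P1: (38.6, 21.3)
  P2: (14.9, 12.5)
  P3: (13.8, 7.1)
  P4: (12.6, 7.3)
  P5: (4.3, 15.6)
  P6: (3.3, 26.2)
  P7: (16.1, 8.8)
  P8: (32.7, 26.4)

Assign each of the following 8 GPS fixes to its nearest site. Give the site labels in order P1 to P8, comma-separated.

Epsilon, Lambda, Gamma, Eta, Eta, Theta, Gamma, Theta

P1 → Epsilon (d²=325.21)
P2 → Lambda (d²=24.05)
P3 → Gamma (d²=82.96)
P4 → Eta (d²=79.70)
P5 → Eta (d²=8.32)
P6 → Theta (d²=106.13)
P7 → Gamma (d²=54.50)
P8 → Theta (d²=364.81)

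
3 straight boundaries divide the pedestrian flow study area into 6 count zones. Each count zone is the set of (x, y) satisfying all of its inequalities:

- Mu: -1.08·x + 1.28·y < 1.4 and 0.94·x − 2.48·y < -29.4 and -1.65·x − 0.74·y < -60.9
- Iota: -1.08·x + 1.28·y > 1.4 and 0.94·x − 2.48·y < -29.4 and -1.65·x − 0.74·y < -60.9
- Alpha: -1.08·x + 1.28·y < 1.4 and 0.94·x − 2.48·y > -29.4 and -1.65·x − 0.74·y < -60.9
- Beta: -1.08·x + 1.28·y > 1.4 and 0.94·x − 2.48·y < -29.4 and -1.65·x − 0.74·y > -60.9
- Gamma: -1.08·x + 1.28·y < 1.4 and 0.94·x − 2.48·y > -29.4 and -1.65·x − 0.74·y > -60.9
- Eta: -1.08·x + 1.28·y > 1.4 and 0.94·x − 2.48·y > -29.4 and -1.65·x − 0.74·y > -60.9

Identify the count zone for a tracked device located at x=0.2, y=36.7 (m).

Beta

-1.08·0.2 + 1.28·36.7 = 46.760, which is > 1.4
0.94·0.2 − 2.48·36.7 = -90.828, which is < -29.4
-1.65·0.2 − 0.74·36.7 = -27.488, which is > -60.9
This sign pattern matches Beta.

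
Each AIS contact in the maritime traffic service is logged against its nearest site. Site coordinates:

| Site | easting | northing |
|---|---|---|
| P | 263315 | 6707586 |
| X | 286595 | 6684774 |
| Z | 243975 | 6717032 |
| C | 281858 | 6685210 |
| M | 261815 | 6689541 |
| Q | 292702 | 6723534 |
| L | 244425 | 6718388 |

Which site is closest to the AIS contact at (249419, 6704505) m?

Z

Squared distances to each site:
P: 202591377.000; X: 1771367337.000; Z: 186562865.000; C: 1424585746.000; M: 377582112.000; Q: 2235520930.000; L: 217677725.000.
Minimum at Z.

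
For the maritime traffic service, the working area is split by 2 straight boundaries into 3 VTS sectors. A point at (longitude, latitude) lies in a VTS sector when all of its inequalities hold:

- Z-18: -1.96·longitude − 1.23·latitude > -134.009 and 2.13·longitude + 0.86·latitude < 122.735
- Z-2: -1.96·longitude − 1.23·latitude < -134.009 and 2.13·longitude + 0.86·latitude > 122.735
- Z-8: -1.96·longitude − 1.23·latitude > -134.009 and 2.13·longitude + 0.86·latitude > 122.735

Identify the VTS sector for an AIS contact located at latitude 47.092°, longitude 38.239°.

-1.96·38.239 − 1.23·47.092 = -132.872, which is > -134.009
2.13·38.239 + 0.86·47.092 = 121.948, which is < 122.735
This sign pattern matches Z-18.

Z-18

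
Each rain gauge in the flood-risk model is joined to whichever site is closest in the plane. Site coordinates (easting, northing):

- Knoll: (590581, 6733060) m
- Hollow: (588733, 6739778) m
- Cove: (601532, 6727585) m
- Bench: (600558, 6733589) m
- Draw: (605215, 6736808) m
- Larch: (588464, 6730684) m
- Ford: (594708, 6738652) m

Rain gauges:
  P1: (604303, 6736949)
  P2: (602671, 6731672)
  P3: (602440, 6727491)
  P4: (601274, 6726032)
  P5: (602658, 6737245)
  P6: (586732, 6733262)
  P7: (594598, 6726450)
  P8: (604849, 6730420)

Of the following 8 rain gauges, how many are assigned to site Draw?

2

P1 → Draw
P2 → Bench
P3 → Cove
P4 → Cove
P5 → Draw
P6 → Larch
P7 → Cove
P8 → Cove
2 of the 8 go to Draw.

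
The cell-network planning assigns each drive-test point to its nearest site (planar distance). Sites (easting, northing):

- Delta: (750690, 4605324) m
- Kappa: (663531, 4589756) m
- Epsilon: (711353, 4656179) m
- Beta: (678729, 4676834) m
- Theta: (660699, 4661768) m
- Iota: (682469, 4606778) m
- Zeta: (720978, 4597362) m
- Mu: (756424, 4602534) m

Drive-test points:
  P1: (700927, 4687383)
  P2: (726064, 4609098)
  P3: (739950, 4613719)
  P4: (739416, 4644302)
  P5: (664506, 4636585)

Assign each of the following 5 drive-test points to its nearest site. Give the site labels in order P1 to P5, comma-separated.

P1 → Beta (d²=604032605.00)
P2 → Zeta (d²=163601092.00)
P3 → Delta (d²=185823625.00)
P4 → Epsilon (d²=928595098.00)
P5 → Theta (d²=648676738.00)

Beta, Zeta, Delta, Epsilon, Theta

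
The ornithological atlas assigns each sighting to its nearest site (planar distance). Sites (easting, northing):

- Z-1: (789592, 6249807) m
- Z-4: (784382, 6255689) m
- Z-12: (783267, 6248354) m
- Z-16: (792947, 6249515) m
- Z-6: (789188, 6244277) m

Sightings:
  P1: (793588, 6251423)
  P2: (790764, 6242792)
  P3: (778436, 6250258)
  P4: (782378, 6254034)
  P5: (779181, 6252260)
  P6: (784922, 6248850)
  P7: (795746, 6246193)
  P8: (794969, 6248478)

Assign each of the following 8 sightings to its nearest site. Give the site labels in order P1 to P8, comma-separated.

P1 → Z-16 (d²=4051345.00)
P2 → Z-6 (d²=4689001.00)
P3 → Z-12 (d²=26963777.00)
P4 → Z-4 (d²=6755041.00)
P5 → Z-12 (d²=31952232.00)
P6 → Z-12 (d²=2985041.00)
P7 → Z-16 (d²=18870085.00)
P8 → Z-16 (d²=5163853.00)

Z-16, Z-6, Z-12, Z-4, Z-12, Z-12, Z-16, Z-16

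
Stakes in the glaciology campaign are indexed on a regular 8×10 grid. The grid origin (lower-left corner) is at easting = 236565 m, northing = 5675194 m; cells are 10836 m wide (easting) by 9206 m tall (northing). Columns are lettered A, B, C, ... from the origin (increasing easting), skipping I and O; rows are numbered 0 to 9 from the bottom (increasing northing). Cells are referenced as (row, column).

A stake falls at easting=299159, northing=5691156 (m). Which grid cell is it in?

(1, F)

Column index: ⌊(299159 − 236565) / 10836⌋ = ⌊5.776⌋ = 5 → column F
Row offset from origin: ⌊(5691156 − 5675194) / 9206⌋ = ⌊1.734⌋ = 1 → row 1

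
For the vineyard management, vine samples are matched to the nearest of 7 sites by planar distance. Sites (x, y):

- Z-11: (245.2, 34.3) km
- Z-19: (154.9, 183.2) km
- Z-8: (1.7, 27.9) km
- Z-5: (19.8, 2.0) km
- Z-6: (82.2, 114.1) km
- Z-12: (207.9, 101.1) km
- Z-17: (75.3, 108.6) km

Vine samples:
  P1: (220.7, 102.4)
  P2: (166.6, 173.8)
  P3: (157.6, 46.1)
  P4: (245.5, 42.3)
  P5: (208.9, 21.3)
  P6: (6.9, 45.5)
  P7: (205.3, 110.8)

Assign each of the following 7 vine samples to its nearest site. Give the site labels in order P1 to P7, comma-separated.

Z-12, Z-19, Z-12, Z-11, Z-11, Z-8, Z-12

P1 → Z-12 (d²=165.53)
P2 → Z-19 (d²=225.25)
P3 → Z-12 (d²=5555.09)
P4 → Z-11 (d²=64.09)
P5 → Z-11 (d²=1486.69)
P6 → Z-8 (d²=336.80)
P7 → Z-12 (d²=100.85)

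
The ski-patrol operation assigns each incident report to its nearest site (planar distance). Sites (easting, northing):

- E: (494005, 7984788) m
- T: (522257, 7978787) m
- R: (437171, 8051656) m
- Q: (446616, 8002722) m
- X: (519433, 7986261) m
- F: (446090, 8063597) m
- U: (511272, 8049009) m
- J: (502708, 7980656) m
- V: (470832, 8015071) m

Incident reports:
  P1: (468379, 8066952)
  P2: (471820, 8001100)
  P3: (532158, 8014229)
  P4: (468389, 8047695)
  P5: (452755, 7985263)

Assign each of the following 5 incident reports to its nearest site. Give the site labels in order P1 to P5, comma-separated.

F, V, X, F, Q

P1 → F (d²=508055546.00)
P2 → V (d²=196164985.00)
P3 → X (d²=944134649.00)
P4 → F (d²=750119005.00)
P5 → Q (d²=342504002.00)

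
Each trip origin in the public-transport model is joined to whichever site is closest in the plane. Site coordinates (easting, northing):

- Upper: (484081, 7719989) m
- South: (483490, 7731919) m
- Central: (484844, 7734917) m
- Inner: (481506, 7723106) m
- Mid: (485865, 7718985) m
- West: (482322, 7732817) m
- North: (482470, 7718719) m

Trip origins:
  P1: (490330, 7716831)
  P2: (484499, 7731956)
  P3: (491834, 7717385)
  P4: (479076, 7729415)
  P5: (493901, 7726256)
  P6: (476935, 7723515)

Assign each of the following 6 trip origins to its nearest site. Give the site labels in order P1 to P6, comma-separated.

Mid, South, Mid, West, Mid, Inner

P1 → Mid (d²=24575941.00)
P2 → South (d²=1019450.00)
P3 → Mid (d²=38188961.00)
P4 → West (d²=22110120.00)
P5 → Mid (d²=117444737.00)
P6 → Inner (d²=21061322.00)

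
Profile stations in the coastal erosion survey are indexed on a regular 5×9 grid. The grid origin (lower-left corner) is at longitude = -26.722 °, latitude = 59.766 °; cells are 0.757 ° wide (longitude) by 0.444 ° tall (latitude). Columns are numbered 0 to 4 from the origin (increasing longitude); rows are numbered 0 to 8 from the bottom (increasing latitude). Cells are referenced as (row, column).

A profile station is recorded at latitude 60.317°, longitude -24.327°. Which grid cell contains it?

(1, 3)

Column index: ⌊(-24.327 − -26.722) / 0.757⌋ = ⌊3.164⌋ = 3
Row offset from origin: ⌊(60.317 − 59.766) / 0.444⌋ = ⌊1.241⌋ = 1 → row 1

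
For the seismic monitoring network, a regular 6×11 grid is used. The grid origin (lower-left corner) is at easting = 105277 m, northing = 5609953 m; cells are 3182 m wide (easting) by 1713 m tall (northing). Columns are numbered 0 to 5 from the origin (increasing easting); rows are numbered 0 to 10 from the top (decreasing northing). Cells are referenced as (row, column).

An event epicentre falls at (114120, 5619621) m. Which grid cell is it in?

(5, 2)

Column index: ⌊(114120 − 105277) / 3182⌋ = ⌊2.779⌋ = 2
Row offset from origin: ⌊(5619621 − 5609953) / 1713⌋ = ⌊5.644⌋ = 5 → row 5 (counted from top)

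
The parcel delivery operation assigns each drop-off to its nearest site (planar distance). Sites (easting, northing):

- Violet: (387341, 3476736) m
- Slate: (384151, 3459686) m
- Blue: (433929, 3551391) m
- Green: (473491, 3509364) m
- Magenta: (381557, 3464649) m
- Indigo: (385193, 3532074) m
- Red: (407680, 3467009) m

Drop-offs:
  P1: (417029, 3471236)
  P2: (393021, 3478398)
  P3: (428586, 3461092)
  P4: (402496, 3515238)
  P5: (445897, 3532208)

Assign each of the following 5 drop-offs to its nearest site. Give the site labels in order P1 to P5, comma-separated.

P1 → Red (d²=105271330.00)
P2 → Violet (d²=35024644.00)
P3 → Red (d²=472071725.00)
P4 → Indigo (d²=582844705.00)
P5 → Blue (d²=511220513.00)

Red, Violet, Red, Indigo, Blue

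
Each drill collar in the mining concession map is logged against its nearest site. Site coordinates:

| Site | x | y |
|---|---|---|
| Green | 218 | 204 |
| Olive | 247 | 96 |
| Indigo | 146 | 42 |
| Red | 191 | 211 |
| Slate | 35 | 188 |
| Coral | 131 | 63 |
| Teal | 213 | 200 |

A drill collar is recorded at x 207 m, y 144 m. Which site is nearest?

Teal

Squared distances to each site:
Green: 3721.000; Olive: 3904.000; Indigo: 14125.000; Red: 4745.000; Slate: 31520.000; Coral: 12337.000; Teal: 3172.000.
Minimum at Teal.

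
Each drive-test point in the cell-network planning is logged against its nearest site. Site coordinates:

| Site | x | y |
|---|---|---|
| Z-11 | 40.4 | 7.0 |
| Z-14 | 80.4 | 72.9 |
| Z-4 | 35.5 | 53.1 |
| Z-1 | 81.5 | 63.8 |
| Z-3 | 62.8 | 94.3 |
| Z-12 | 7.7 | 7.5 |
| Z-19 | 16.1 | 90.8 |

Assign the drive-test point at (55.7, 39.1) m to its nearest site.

Z-4

Squared distances to each site:
Z-11: 1264.500; Z-14: 1752.530; Z-4: 604.040; Z-1: 1275.730; Z-3: 3097.450; Z-12: 3302.560; Z-19: 4241.050.
Minimum at Z-4.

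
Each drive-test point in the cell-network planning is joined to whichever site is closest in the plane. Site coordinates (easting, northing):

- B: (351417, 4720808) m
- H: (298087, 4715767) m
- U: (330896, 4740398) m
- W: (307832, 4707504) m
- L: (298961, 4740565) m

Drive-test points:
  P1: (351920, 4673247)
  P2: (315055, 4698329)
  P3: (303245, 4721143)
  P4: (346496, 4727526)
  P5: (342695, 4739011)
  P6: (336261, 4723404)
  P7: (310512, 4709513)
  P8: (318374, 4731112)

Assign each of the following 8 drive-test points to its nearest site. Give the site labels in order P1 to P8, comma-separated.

B, W, H, B, U, B, W, U

P1 → B (d²=2262301730.00)
P2 → W (d²=136352354.00)
P3 → H (d²=55506340.00)
P4 → B (d²=69347765.00)
P5 → U (d²=141140170.00)
P6 → B (d²=236443552.00)
P7 → W (d²=11218481.00)
P8 → U (d²=243030280.00)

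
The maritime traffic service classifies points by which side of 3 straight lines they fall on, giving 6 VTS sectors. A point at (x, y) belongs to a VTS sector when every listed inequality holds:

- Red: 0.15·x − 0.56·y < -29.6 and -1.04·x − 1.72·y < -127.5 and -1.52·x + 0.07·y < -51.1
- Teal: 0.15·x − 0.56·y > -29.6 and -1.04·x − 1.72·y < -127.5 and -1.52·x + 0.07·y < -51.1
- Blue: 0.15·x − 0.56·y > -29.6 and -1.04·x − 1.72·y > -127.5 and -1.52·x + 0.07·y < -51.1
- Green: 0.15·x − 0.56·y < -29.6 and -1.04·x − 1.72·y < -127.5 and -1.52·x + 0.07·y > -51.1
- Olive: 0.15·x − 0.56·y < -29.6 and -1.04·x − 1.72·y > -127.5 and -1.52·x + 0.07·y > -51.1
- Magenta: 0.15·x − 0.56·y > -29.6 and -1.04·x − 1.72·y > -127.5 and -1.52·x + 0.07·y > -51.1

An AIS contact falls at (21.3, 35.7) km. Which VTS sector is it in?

Magenta

0.15·21.3 − 0.56·35.7 = -16.797, which is > -29.6
-1.04·21.3 − 1.72·35.7 = -83.556, which is > -127.5
-1.52·21.3 + 0.07·35.7 = -29.877, which is > -51.1
This sign pattern matches Magenta.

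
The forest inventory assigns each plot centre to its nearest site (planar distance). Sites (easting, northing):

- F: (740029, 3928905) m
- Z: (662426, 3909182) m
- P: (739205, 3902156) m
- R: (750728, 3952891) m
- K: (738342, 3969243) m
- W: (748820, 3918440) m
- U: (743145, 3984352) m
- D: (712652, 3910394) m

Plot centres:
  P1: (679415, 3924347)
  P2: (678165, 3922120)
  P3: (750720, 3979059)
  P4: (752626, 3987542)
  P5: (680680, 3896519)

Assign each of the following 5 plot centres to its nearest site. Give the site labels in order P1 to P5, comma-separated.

Z, Z, U, U, Z

P1 → Z (d²=518603346.00)
P2 → Z (d²=415107965.00)
P3 → U (d²=85396474.00)
P4 → U (d²=100065461.00)
P5 → Z (d²=493560085.00)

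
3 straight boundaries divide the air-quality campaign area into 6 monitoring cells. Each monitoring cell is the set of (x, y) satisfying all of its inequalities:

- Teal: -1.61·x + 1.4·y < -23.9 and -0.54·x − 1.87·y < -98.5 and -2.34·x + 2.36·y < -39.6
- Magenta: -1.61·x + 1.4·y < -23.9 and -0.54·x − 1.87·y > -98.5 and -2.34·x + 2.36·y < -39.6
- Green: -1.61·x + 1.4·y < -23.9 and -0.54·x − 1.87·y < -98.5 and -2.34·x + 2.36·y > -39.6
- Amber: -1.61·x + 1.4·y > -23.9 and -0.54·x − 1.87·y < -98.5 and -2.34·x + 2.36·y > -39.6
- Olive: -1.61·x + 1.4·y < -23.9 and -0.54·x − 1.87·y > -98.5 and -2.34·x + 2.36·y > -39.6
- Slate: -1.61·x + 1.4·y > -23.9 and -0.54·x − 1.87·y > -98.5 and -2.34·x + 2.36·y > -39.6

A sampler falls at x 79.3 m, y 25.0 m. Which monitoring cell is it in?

-1.61·79.3 + 1.4·25.0 = -92.673, which is < -23.9
-0.54·79.3 − 1.87·25.0 = -89.572, which is > -98.5
-2.34·79.3 + 2.36·25.0 = -126.562, which is < -39.6
This sign pattern matches Magenta.

Magenta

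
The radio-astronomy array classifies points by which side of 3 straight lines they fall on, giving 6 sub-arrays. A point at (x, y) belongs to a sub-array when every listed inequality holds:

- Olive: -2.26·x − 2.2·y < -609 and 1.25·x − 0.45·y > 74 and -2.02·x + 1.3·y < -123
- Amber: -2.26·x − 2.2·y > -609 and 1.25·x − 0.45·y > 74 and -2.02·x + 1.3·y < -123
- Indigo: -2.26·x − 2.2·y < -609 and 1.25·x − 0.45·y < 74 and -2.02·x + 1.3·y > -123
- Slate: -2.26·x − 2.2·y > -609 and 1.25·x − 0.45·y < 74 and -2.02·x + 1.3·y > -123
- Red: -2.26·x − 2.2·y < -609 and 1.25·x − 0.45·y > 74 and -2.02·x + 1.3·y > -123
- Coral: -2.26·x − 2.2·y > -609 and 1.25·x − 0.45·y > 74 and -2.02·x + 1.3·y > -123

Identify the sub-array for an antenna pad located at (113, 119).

Coral

-2.26·113 − 2.2·119 = -517.180, which is > -609
1.25·113 − 0.45·119 = 87.700, which is > 74
-2.02·113 + 1.3·119 = -73.560, which is > -123
This sign pattern matches Coral.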